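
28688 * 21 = 602448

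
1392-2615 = -1223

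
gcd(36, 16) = 4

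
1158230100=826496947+331733153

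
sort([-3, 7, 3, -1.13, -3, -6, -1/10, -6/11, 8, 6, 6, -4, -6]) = [-6, -6, -4, -3, -3, -1.13, -6/11, -1/10, 3, 6, 6, 7, 8]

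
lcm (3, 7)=21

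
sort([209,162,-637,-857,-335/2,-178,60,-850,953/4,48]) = [-857,-850,-637,-178,-335/2,48,60,162,209,953/4]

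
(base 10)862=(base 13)514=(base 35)om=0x35e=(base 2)1101011110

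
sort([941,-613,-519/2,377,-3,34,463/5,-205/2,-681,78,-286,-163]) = [-681,-613,-286,-519/2,-163,-205/2,-3,34,78,463/5,377,941]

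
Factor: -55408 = -1 * 2^4 * 3463^1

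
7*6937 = 48559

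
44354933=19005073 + 25349860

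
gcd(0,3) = 3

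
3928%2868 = 1060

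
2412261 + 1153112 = 3565373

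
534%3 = 0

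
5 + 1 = 6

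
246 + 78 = 324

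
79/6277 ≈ 0.0126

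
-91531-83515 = -175046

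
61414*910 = 55886740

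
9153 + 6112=15265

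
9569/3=3189 + 2/3 ≈ 3189.67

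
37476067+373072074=410548141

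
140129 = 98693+41436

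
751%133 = 86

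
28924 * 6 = 173544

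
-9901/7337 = -1 - 2564/7337 ≈ -1.35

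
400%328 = 72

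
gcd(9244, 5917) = 1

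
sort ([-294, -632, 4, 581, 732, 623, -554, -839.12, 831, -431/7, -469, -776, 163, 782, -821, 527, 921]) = [-839.12, -821, -776, -632, -554, -469, -294, -431/7, 4, 163, 527, 581, 623, 732, 782, 831, 921]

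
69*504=34776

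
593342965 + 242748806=836091771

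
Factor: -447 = -1 * 3^1 * 149^1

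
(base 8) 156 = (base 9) 132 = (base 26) 46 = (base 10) 110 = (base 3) 11002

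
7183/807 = 8 + 727/807 ≈ 8.90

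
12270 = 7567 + 4703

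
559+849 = 1408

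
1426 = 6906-5480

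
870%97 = 94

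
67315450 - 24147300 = 43168150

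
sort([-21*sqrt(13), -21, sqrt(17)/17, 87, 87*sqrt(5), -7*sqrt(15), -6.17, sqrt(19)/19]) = [-21*sqrt(13), -7*sqrt(15), -21, -6.17, sqrt(19)/19, sqrt(17)/17, 87, 87*sqrt(5)]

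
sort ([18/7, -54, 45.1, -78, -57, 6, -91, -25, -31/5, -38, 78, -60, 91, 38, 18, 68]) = [-91, -78, -60, -57, -54, -38, -25, -31/5, 18/7, 6, 18, 38, 45.1, 68, 78, 91]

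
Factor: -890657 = -1 * 890657^1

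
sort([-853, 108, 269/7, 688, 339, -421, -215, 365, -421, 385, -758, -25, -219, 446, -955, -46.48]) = [-955, -853, -758, -421, -421, -219, -215, -46.48, -25, 269/7, 108, 339, 365, 385, 446, 688]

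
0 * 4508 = 0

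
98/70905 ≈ 0.00138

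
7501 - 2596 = 4905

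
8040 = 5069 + 2971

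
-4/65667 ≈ -0.0000609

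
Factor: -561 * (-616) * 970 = 2^4 * 3^1 * 5^1 * 7^1 * 11^2 * 17^1 * 97^1 = 335208720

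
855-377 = 478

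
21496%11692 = 9804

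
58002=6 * 9667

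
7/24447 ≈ 0.000286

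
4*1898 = 7592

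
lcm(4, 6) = 12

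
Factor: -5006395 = -1*5^1*1001279^1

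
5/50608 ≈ 0.0000988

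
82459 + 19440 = 101899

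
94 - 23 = 71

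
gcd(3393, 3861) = 117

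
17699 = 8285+9414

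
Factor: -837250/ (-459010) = 5^2*17^1*233^ (-1) = 425/233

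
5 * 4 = 20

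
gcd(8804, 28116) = 284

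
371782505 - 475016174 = -103233669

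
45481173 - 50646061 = -5164888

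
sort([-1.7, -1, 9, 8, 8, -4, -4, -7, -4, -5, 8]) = [-7, -5, -4, -4, -4, -1.7, -1, 8, 8, 8, 9]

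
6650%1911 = 917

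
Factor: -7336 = -1*2^3*7^1*131^1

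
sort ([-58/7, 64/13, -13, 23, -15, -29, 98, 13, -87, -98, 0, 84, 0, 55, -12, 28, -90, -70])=[-98, -90, -87, -70, -29, -15, -13, -12, -58/7, 0, 0, 64/13, 13, 23, 28, 55, 84, 98]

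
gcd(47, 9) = 1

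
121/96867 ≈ 0.00125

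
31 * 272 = 8432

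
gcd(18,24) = 6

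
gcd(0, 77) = 77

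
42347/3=14115 + 2/3 ≈ 14115.67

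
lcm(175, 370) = 12950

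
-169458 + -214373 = -383831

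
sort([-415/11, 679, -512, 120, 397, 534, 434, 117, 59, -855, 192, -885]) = [-885, -855, -512, -415/11, 59, 117, 120, 192, 397, 434, 534, 679]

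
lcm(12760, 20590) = 905960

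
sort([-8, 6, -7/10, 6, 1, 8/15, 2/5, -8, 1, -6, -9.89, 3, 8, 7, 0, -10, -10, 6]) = [-10, -10, -9.89, -8, -8, -6, -7/10, 0, 2/5, 8/15, 1, 1, 3, 6, 6, 6, 7, 8]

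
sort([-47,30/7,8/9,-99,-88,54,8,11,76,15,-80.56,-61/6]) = [-99,-88,-80.56,-47,-61/6,8/9,30/7,8,11,15,54,76]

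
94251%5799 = 1467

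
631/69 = 9+10/69≈9.14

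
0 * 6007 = 0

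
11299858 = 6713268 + 4586590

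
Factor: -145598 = -1*2^1*43^1*1693^1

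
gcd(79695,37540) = 5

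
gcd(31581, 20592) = 99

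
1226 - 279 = 947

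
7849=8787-938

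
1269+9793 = 11062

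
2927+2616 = 5543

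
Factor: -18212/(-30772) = 7^(-2)*29^1 = 29/49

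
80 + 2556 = 2636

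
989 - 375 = 614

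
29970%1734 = 492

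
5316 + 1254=6570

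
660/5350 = 66/535 ≈ 0.123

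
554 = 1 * 554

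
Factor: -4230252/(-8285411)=2^2 * 3^3 * 13^1 * 23^1 * 131^1 * 8285411^(-1)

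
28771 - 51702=-22931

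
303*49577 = 15021831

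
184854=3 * 61618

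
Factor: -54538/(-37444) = 2^(-1) * 23^(-1) * 67^1 = 67/46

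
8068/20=403 + 2/5=403.40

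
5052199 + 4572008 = 9624207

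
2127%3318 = 2127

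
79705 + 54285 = 133990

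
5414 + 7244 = 12658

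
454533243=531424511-76891268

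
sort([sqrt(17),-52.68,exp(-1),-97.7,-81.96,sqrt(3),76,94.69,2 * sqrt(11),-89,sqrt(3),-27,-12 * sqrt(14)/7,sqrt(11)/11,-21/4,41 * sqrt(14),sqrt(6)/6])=[-97.7,-89,-81.96,-52.68,-27,-12 * sqrt(14)/7,-21/4,sqrt(11)/11,exp(-1),sqrt(6)/6,sqrt(3),sqrt(3),sqrt(17),2 * sqrt(11),76,94.69,41 * sqrt(14)]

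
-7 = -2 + -5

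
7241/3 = 2413 + 2/3 ≈ 2413.67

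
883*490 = 432670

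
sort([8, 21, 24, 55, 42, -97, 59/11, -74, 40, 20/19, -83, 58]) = [-97, -83, -74, 20/19, 59/11, 8, 21, 24, 40, 42, 55, 58]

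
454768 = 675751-220983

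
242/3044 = 121/1522 ≈ 0.0795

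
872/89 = 9 + 71/89 ≈ 9.80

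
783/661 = 1 + 122/661 ≈ 1.18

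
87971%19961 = 8127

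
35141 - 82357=-47216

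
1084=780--304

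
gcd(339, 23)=1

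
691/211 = 3 + 58/211 ≈ 3.27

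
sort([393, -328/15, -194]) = [-194, -328/15, 393]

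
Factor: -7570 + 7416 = -1*2^1*7^1*11^1 = -154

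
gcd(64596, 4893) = 21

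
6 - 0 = 6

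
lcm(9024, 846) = 27072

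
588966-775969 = -187003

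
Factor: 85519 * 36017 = 7^1 * 19^1 * 643^1 * 36017^1 = 3080137823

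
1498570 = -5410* (-277)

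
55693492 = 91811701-36118209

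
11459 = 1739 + 9720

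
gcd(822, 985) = 1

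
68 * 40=2720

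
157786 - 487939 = -330153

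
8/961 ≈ 0.00832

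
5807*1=5807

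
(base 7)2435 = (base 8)1614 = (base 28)14c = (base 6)4112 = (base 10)908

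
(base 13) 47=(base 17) 38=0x3b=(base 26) 27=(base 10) 59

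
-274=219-493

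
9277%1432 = 685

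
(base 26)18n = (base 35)pw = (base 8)1613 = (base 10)907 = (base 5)12112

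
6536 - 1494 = 5042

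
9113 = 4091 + 5022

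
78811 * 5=394055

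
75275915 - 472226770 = -396950855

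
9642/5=1928 + 2/5=1928.40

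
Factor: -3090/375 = -1*2^1*5^(-2)*103^1 = -206/25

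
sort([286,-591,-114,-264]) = [-591,-264,-114,286]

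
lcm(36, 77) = 2772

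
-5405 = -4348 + -1057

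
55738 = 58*961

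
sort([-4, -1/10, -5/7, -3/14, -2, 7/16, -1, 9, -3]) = [-4, -3, -2, -1, -5/7, -3/14, -1/10, 7/16, 9]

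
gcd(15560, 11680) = 40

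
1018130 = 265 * 3842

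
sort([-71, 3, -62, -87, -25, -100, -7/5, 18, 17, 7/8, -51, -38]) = [-100, -87, -71, -62, -51, -38, -25, -7/5, 7/8, 3, 17, 18]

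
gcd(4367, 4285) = 1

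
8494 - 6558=1936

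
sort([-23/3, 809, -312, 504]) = [-312, -23/3, 504, 809]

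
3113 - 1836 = 1277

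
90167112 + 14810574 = 104977686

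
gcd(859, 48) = 1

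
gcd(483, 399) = 21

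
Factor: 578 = 2^1*17^2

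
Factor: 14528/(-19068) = -1*2^4*3^(-1)*7^(-1) = -16/21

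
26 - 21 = 5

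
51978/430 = 25989/215 ≈ 120.88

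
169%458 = 169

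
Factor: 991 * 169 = 13^2 * 991^1 = 167479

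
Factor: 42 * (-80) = -1 * 2^5 * 3^1 * 5^1 * 7^1 = -3360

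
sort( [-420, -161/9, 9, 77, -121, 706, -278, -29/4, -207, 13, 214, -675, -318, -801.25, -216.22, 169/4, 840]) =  [-801.25, -675, -420, -318, -278, -216.22, -207, -121, -161/9, -29/4, 9, 13, 169/4, 77, 214, 706, 840]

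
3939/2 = 1969+1/2 = 1969.50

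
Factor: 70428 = 2^2 * 3^1 * 5869^1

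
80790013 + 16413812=97203825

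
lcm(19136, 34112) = 784576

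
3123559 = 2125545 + 998014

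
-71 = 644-715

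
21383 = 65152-43769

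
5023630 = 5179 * 970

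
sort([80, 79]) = [79, 80]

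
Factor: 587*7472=2^4*467^1*587^1=4386064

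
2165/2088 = 1 + 77/2088 ≈ 1.04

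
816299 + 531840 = 1348139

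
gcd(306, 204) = 102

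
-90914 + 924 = -89990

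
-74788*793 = -59306884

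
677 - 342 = 335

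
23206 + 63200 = 86406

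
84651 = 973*87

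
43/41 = 1 + 2/41 ≈ 1.05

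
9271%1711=716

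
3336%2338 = 998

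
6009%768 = 633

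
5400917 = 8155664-2754747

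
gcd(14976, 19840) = 128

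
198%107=91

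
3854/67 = 57 + 35/67≈57.52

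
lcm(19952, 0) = 0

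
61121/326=187 + 159/326 ≈ 187.49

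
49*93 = 4557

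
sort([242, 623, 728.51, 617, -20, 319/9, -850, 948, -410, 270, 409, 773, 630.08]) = [-850, -410, -20, 319/9, 242, 270, 409, 617, 623, 630.08, 728.51, 773, 948]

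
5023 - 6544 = -1521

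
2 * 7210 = 14420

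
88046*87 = 7660002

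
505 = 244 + 261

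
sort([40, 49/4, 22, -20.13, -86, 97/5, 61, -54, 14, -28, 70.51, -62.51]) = [-86, -62.51, -54, -28, -20.13, 49/4, 14, 97/5, 22, 40, 61, 70.51]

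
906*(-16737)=-15163722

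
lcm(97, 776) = 776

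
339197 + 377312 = 716509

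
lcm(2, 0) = 0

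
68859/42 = 3279/2 = 1639.50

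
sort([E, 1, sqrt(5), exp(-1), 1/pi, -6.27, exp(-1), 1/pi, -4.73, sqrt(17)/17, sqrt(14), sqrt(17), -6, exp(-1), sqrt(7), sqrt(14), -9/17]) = [-6.27, -6, -4.73, -9/17, sqrt(17)/17, 1/pi, 1/pi, exp(-1), exp(-1), exp(-1), 1, sqrt(5), sqrt(7), E, sqrt(14), sqrt(14), sqrt(17)]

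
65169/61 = 1068 + 21/61 ≈ 1068.34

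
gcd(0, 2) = 2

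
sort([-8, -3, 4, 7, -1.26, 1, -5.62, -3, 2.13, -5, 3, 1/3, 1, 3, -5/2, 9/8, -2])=[-8, -5.62, -5, -3, -3, -5/2, -2, -1.26, 1/3, 1, 1, 9/8, 2.13, 3, 3, 4, 7]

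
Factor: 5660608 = 2^6*241^1*367^1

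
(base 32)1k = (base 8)64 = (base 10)52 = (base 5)202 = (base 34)1i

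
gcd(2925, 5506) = 1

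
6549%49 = 32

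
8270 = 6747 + 1523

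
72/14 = 5 + 1/7 ≈ 5.14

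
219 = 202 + 17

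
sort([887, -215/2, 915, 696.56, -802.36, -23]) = [-802.36, -215/2, -23, 696.56, 887, 915]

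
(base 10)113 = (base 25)4d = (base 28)41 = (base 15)78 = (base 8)161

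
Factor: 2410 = 2^1 * 5^1 * 241^1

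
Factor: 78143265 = 3^3 * 5^1 * 578839^1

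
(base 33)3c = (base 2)1101111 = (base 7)216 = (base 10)111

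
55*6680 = 367400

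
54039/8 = 6754 + 7/8 ≈ 6754.88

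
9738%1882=328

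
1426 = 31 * 46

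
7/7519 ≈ 0.000931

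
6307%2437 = 1433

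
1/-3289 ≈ -0.000304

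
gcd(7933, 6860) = 1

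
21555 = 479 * 45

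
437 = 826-389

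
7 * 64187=449309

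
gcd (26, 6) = 2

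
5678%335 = 318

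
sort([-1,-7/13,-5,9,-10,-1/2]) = [-10,-5,-1,-7/13,-1/2,9]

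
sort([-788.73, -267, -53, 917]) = [-788.73, -267, -53, 917]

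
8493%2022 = 405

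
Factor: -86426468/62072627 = -1*2^2*17^(-1)*107^1*113^1*151^(-1)*1787^1*24181^(-1)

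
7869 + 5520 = 13389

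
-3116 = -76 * 41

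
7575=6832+743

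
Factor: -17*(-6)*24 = 2^4*3^2*17^1 = 2448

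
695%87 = 86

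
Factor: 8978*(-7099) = -1*2^1*31^1*67^2*229^1 = -63734822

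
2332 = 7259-4927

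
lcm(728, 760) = 69160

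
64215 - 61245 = 2970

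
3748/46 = 1874/23≈81.48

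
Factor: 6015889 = 11^1 * 41^1 * 13339^1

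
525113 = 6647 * 79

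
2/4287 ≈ 0.000467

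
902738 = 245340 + 657398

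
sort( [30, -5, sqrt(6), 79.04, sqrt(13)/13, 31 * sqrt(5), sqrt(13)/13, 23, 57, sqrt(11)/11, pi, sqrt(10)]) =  [-5, sqrt(13)/13, sqrt(13)/13, sqrt(11)/11, sqrt(6), pi, sqrt(10), 23, 30, 57, 31 * sqrt(5), 79.04]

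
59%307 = 59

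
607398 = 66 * 9203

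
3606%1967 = 1639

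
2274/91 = 24 + 90/91 ≈ 24.99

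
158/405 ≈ 0.390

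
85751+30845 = 116596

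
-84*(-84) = 7056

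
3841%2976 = 865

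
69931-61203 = 8728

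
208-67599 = -67391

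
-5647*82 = -463054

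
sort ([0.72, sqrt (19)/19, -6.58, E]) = [-6.58, sqrt (19)/19, 0.72, E]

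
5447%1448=1103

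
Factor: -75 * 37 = -1 * 3^1 * 5^2 * 37^1 = -2775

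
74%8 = 2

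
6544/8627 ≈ 0.759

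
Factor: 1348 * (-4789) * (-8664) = 2^5 * 3^1 * 19^2 * 337^1 * 4789^1 = 55931075808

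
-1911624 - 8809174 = -10720798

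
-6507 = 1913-8420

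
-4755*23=-109365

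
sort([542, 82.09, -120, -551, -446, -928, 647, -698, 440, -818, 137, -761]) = [-928, -818, -761, -698, -551, -446, -120, 82.09, 137, 440, 542, 647]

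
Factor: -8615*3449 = -1*5^1*1723^1*3449^1 = -29713135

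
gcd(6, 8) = 2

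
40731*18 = 733158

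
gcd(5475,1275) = 75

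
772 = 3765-2993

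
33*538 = 17754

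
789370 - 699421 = 89949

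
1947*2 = 3894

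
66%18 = 12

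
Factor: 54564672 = 2^6 * 3^1 * 284191^1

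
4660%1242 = 934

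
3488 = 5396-1908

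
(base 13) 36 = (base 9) 50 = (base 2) 101101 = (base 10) 45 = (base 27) 1i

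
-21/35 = -3/5 = -0.60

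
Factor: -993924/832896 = -1*2^ (-5)*241^ (-1)*9203^1 = -9203/7712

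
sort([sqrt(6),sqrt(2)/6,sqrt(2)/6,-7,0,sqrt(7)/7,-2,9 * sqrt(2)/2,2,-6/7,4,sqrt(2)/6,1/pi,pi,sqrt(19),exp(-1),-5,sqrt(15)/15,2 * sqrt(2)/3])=[-7,-5,-2,-6/7,0,sqrt(2)/6,sqrt(2)/6,sqrt(2)/6,sqrt(15)/15,1/pi,exp(-1),sqrt(7)/7,2 * sqrt(2)/3,2,sqrt(6),pi,4,sqrt(19),9 * sqrt(2)/2]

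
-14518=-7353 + -7165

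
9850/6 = 1641 + 2/3 ≈ 1641.67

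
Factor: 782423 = 607^1*1289^1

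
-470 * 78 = -36660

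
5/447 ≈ 0.0112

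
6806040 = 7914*860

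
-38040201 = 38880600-76920801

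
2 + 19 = 21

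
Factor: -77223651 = -1*3^1*25741217^1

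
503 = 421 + 82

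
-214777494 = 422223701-637001195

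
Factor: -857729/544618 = -1*2^(-1)*307^(-1)*967^1 = -967/614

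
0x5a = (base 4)1122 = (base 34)2m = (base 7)156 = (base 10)90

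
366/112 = 183/56 ≈ 3.27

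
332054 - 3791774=-3459720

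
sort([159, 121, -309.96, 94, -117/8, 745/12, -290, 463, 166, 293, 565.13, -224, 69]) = [-309.96, -290, -224, -117/8, 745/12, 69, 94, 121, 159, 166, 293, 463, 565.13]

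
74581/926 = 80+501/926 ≈ 80.54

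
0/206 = 0 = 0.00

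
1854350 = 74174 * 25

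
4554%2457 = 2097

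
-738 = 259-997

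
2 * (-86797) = -173594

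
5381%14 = 5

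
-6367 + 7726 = 1359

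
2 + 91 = 93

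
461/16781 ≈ 0.0275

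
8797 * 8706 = 76586682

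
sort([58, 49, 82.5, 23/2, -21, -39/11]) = [-21, -39/11, 23/2, 49, 58, 82.5]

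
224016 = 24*9334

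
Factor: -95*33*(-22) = 2^1*3^1*5^1*11^2*19^1 = 68970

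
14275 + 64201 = 78476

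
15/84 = 5/28 ≈ 0.179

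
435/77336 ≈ 0.00562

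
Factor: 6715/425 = 5^ (-1)*79^1 = 79/5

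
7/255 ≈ 0.0275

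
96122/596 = 161 + 83/298 ≈ 161.28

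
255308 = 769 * 332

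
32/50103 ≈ 0.000639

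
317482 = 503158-185676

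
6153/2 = 3076 + 1/2 = 3076.50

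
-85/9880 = -17/1976 ≈ -0.00860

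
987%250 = 237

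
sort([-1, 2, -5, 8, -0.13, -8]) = [-8, -5, -1, -0.13, 2, 8]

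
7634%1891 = 70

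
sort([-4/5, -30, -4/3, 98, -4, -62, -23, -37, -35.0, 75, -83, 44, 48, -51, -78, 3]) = [-83, -78, -62, -51, -37, -35.0, -30, -23, -4, -4/3, -4/5, 3, 44, 48, 75, 98]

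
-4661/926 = -5-31/926 ≈ -5.03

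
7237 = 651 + 6586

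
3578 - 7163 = -3585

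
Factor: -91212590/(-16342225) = 2^1*5^(-1)*7^1*29^(-1)*22541^(-1)*1303037^1 = 18242518/3268445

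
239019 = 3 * 79673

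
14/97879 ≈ 0.000143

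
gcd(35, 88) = 1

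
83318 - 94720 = -11402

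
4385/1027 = 4 + 277/1027 ≈ 4.27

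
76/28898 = 38/14449 ≈ 0.00263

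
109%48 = 13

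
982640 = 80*12283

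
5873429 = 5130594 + 742835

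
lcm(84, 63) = 252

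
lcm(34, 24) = 408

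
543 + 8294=8837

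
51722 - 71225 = -19503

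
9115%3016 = 67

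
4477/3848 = 121/104 ≈ 1.16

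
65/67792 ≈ 0.000959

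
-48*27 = -1296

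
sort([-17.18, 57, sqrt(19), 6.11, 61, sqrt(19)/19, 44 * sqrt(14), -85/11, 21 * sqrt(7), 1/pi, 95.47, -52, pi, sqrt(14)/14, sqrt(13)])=[-52, -17.18, -85/11, sqrt(19)/19, sqrt(14)/14, 1/pi, pi, sqrt(13), sqrt(19), 6.11, 21 * sqrt(7), 57, 61, 95.47, 44 * sqrt(14)]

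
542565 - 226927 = 315638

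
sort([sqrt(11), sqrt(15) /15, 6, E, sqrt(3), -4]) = [-4, sqrt(15) /15, sqrt(3), E, sqrt(11), 6]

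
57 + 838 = 895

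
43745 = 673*65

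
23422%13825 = 9597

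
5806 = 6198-392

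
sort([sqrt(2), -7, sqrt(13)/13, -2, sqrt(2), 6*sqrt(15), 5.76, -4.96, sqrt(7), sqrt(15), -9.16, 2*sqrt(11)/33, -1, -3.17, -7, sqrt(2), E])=[-9.16, -7, -7, -4.96, -3.17, -2, -1, 2*sqrt(11)/33, sqrt(13)/13, sqrt(2), sqrt(2), sqrt(2), sqrt(7), E, sqrt(15), 5.76, 6*sqrt(15)]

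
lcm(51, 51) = 51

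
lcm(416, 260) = 2080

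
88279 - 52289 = 35990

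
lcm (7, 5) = 35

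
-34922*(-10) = 349220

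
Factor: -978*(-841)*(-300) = -1*2^3*3^2*5^2*29^2*163^1 = -246749400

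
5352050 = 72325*74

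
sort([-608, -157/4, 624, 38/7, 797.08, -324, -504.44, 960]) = [-608, -504.44, -324, -157/4, 38/7, 624, 797.08, 960]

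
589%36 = 13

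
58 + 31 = 89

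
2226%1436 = 790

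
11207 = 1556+9651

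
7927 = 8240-313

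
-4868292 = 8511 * (-572)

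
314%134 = 46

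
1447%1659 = 1447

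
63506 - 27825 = 35681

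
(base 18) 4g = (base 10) 88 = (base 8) 130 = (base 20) 48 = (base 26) 3a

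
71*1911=135681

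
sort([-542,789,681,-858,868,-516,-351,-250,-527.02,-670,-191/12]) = [-858,-670,-542,-527.02,-516,-351,-250,-191/12,681,789,868]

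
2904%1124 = 656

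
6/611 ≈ 0.00982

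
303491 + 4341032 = 4644523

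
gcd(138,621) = 69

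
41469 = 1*41469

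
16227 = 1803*9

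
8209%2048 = 17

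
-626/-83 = 7 + 45/83 ≈ 7.54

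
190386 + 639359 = 829745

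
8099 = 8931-832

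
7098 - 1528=5570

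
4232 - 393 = 3839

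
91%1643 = 91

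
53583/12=17861/4=4465.25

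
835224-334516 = 500708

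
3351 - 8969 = -5618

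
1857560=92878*20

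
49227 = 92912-43685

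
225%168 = 57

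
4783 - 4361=422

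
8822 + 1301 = 10123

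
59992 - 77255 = -17263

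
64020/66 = 970 = 970.00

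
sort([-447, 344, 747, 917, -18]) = [-447, -18, 344, 747, 917]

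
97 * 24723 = 2398131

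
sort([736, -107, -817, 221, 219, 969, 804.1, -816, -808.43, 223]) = [-817, -816, -808.43, -107, 219, 221, 223, 736, 804.1, 969]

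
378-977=-599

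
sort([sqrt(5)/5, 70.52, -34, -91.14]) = [-91.14, -34, sqrt(5)/5, 70.52]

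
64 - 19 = 45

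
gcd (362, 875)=1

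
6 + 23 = 29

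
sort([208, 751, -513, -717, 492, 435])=[-717, -513, 208, 435, 492, 751]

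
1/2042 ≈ 0.000490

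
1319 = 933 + 386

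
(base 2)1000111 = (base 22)35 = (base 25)2l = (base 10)71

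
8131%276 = 127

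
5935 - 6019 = -84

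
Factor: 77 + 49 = 2^1 * 3^2 * 7^1 = 126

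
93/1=93=93.00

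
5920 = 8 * 740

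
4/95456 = 1/23864 ≈ 0.0000419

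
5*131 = 655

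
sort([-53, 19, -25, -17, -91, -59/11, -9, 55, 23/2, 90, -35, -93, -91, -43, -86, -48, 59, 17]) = [-93, -91, -91, -86, -53, -48, -43, -35, -25, -17, -9, -59/11, 23/2, 17, 19, 55, 59, 90]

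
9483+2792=12275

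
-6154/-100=61 + 27/50=61.54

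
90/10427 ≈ 0.00863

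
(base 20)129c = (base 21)k84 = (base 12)5254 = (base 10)8992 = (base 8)21440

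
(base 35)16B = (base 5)21241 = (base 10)1446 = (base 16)5A6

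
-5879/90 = -65 - 29/90 ≈ -65.32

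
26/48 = 13/24 ≈ 0.542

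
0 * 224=0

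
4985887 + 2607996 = 7593883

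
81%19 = 5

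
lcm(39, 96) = 1248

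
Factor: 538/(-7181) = -1*2^1*43^(-1)*167^(-1)*269^1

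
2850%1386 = 78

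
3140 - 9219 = -6079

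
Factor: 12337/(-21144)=-1*2^(-3)*3^(-1)*13^2*73^1*881^(-1)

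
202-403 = -201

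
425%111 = 92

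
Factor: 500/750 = 2^1 * 3^(-1) = 2/3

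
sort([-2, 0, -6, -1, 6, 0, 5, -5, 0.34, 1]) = [-6, -5, -2, -1, 0, 0, 0.34, 1, 5, 6]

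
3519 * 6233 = 21933927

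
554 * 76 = 42104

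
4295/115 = 37+8/23 ≈ 37.35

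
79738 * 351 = 27988038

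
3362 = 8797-5435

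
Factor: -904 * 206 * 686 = -1 * 2^5 * 7^3 * 103^1 * 113^1 = -127749664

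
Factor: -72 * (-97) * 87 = 2^3 * 3^3 * 29^1 * 97^1 = 607608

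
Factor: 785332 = 2^2*17^1*11549^1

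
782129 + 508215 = 1290344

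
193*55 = 10615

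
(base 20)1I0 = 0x2F8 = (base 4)23320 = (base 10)760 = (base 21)1F4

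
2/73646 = 1/36823 ≈ 0.0000272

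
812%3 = 2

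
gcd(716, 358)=358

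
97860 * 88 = 8611680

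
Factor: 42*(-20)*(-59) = 2^3*3^1*5^1*7^1*59^1 = 49560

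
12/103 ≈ 0.117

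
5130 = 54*95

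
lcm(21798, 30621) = 1286082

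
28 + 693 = 721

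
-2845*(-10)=28450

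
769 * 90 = 69210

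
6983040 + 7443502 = 14426542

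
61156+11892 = 73048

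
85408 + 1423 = 86831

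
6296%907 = 854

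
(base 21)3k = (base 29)2p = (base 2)1010011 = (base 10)83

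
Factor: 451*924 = 2^2*3^1*7^1*11^2*41^1 = 416724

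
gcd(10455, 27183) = 2091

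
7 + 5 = 12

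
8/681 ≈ 0.0117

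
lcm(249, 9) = 747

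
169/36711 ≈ 0.00460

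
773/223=3 + 104/223 ≈ 3.47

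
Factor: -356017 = -1*23^2*673^1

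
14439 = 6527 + 7912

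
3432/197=17 + 83/197 ≈ 17.42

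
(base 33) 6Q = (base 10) 224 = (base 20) B4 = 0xE0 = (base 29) 7L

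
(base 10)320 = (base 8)500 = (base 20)g0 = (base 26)c8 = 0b101000000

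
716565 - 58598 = 657967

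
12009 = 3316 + 8693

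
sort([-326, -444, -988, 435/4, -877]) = [-988, -877, -444, -326, 435/4]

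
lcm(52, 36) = 468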